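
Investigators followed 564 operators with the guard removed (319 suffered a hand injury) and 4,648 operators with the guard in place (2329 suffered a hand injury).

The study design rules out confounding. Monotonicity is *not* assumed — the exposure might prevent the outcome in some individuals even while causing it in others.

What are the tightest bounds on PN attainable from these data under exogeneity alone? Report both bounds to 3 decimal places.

p₁ = P(outcome | exposed) = 319/564 = 0.5656
p₀ = P(outcome | unexposed) = 2329/4648 = 0.50108
Under exogeneity alone the bounds on PN are max{0,(p₁−p₀)/p₁} ≤ PN ≤ min{1,(1−p₀)/p₁}.
  lower = (p₁ − p₀)/p₁ = 0.064527 / 0.5656 ≈ 0.1141
  upper = min{1, (1 − p₀)/p₁} = 0.49892 / 0.5656 ≈ 0.8821

0.114 ≤ PN ≤ 0.882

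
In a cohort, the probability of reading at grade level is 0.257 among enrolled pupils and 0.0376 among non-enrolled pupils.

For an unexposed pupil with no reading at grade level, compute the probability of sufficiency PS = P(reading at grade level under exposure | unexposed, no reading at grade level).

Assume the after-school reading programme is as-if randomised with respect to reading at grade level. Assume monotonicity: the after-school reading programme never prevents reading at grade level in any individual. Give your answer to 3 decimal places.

PS ≈ 0.228

Let p₁ = 0.257, p₀ = 0.0376.
Under exogeneity and monotonicity, PS = (p₁ − p₀) / (1 − p₀).
PS = (0.257 − 0.0376) / (1 − 0.0376) = 0.2194 / 0.9624 ≈ 0.2280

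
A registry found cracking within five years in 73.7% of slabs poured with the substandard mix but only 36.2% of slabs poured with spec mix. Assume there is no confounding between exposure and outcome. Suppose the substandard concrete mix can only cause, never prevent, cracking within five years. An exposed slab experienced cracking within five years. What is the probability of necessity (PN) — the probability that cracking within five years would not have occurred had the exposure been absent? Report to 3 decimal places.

p₁ = 0.737, p₀ = 0.362.
Under exogeneity and monotonicity, PN = (p₁ − p₀) / p₁.
PN = (0.737 − 0.362) / 0.737 = 0.375 / 0.737 ≈ 0.5088

PN ≈ 0.509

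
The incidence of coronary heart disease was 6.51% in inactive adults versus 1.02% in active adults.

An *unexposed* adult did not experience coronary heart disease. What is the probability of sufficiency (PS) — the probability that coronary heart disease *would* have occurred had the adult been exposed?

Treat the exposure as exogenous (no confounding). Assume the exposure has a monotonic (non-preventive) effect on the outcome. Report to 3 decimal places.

PS ≈ 0.055

p₁ = 0.0651, p₀ = 0.0102.
Under exogeneity and monotonicity, PS = (p₁ − p₀) / (1 − p₀).
PS = (0.0651 − 0.0102) / (1 − 0.0102) = 0.0549 / 0.9898 ≈ 0.0555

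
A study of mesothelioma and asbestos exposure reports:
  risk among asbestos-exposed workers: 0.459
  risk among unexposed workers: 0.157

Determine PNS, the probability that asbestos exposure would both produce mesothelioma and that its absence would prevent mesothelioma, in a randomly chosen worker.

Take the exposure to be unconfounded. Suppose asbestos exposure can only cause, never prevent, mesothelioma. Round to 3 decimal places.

Let p₁ = 0.459, p₀ = 0.157.
Under exogeneity and monotonicity, PNS = p₁ − p₀.
PNS = 0.459 − 0.157 = 0.302

PNS ≈ 0.302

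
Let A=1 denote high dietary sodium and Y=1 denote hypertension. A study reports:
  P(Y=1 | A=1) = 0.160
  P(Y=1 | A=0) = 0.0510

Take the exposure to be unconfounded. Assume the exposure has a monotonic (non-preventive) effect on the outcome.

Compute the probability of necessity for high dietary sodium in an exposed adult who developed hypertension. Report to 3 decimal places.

PN ≈ 0.681

Let p₁ = 0.16, p₀ = 0.051.
Under exogeneity and monotonicity, PN = (p₁ − p₀) / p₁.
PN = (0.16 − 0.051) / 0.16 = 0.109 / 0.16 ≈ 0.6813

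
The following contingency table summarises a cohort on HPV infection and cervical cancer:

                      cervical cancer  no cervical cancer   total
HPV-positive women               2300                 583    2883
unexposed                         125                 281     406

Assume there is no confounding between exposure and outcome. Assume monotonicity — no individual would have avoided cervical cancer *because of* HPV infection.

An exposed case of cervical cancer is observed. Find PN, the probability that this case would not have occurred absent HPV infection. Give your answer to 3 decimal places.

p₁ = P(outcome | exposed) = 2300/2883 = 0.79778
p₀ = P(outcome | unexposed) = 125/406 = 0.30788
Under exogeneity and monotonicity, PN = (p₁ − p₀)/p₁.
PN = (0.79778 − 0.30788) / 0.79778 ≈ 0.6141

PN ≈ 0.614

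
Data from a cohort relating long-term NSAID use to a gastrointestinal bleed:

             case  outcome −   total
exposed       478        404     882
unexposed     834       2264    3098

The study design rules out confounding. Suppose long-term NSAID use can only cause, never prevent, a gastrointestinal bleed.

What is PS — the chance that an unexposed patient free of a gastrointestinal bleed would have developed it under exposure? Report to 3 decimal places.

p₁ = P(outcome | exposed) = 478/882 = 0.54195
p₀ = P(outcome | unexposed) = 834/3098 = 0.26921
Under exogeneity and monotonicity, PS = (p₁ − p₀)/(1 − p₀).
PS = (0.54195 − 0.26921) / 0.73079 ≈ 0.3732

PS ≈ 0.373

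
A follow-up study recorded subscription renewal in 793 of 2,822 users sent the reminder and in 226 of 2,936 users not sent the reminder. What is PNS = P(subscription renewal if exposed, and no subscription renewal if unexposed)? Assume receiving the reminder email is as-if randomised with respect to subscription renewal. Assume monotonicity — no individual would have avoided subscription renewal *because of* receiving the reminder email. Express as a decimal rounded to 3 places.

PNS ≈ 0.204

p₁ = P(outcome | exposed) = 793/2822 = 0.28101
p₀ = P(outcome | unexposed) = 226/2936 = 0.076975
Under exogeneity and monotonicity, PNS = p₁ − p₀.
PNS = 0.28101 − 0.076975 = 0.20403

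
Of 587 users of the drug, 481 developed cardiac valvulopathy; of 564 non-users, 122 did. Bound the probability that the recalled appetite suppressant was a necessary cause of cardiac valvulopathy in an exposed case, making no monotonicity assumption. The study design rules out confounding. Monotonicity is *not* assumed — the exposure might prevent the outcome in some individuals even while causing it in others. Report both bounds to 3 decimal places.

p₁ = P(outcome | exposed) = 481/587 = 0.81942
p₀ = P(outcome | unexposed) = 122/564 = 0.21631
Under exogeneity alone the bounds on PN are max{0,(p₁−p₀)/p₁} ≤ PN ≤ min{1,(1−p₀)/p₁}.
  lower = (p₁ − p₀)/p₁ = 0.60311 / 0.81942 ≈ 0.7360
  upper = min{1, (1 − p₀)/p₁} = 0.78369 / 0.81942 ≈ 0.9564

0.736 ≤ PN ≤ 0.956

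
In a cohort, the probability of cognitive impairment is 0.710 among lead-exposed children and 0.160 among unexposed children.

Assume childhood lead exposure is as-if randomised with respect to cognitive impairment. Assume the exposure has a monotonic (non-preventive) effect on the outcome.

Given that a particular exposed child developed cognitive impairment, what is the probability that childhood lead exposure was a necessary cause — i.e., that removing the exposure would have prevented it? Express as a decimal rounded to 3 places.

Let p₁ = 0.71, p₀ = 0.16.
Under exogeneity and monotonicity, PN = (p₁ − p₀) / p₁.
PN = (0.71 − 0.16) / 0.71 = 0.55 / 0.71 ≈ 0.7746

PN ≈ 0.775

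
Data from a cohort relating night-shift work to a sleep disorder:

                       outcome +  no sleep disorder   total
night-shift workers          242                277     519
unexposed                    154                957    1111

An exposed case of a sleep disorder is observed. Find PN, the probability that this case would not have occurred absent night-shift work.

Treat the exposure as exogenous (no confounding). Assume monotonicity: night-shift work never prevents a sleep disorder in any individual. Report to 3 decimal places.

PN ≈ 0.703

p₁ = P(outcome | exposed) = 242/519 = 0.46628
p₀ = P(outcome | unexposed) = 154/1111 = 0.13861
Under exogeneity and monotonicity, PN = (p₁ − p₀)/p₁.
PN = (0.46628 − 0.13861) / 0.46628 ≈ 0.7027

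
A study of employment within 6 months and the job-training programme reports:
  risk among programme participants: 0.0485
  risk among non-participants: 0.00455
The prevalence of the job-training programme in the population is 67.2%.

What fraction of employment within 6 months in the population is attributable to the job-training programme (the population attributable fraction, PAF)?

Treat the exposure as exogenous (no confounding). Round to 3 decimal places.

PAF ≈ 0.867

Let p₁ = 0.0485, p₀ = 0.00455.
Overall risk P(Y=1) = π·p₁ + (1−π)·p₀ = 0.672×0.0485 + 0.328×0.00455 = 0.034084.
Under exogeneity, PAF = [P(Y=1) − p₀] / P(Y=1).
PAF = (0.034084 − 0.00455) / 0.034084 ≈ 0.8665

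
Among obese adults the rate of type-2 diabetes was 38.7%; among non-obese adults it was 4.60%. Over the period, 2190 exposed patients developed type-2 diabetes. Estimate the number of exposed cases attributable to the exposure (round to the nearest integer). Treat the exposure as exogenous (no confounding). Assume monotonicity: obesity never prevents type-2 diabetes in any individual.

p₁ = 0.387, p₀ = 0.046.
PN = (p₁ − p₀)/p₁ = (0.387 − 0.046) / 0.387 ≈ 0.88114.
Attributable cases ≈ PN × (exposed cases) = 0.88114 × 2190 ≈ 1929.69.

about 1930 cases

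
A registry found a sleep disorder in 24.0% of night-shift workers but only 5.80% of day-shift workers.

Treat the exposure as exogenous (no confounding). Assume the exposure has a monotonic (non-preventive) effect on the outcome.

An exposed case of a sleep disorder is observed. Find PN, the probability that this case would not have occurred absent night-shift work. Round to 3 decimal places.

p₁ = 0.24, p₀ = 0.058.
Under exogeneity and monotonicity, PN = (p₁ − p₀) / p₁.
PN = (0.24 − 0.058) / 0.24 = 0.182 / 0.24 ≈ 0.7583

PN ≈ 0.758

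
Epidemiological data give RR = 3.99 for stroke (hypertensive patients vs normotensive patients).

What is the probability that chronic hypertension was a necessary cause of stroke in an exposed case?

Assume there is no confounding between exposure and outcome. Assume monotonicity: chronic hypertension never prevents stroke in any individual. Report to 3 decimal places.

Under exogeneity and monotonicity, PN = (RR − 1) / RR = 1 − 1/RR.
PN = (3.99 − 1) / 3.99 = 2.99 / 3.99 ≈ 0.7494

PN ≈ 0.749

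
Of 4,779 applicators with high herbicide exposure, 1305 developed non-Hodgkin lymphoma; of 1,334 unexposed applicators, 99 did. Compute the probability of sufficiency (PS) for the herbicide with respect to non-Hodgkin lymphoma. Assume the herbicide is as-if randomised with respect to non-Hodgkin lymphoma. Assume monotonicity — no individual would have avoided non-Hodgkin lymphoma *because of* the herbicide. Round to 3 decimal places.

PS ≈ 0.215

p₁ = P(outcome | exposed) = 1305/4779 = 0.27307
p₀ = P(outcome | unexposed) = 99/1334 = 0.074213
Under exogeneity and monotonicity, PS = (p₁ − p₀) / (1 − p₀).
PS = (0.27307 − 0.074213) / (1 − 0.074213) = 0.19886 / 0.92579 ≈ 0.2148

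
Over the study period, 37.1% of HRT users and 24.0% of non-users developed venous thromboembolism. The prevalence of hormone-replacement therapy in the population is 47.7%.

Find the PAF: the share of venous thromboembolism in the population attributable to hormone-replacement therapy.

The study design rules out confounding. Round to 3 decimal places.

PAF ≈ 0.207

p₁ = 0.371, p₀ = 0.24.
Overall risk P(Y=1) = π·p₁ + (1−π)·p₀ = 0.477×0.371 + 0.523×0.24 = 0.30249.
Under exogeneity, PAF = [P(Y=1) − p₀] / P(Y=1).
PAF = (0.30249 − 0.24) / 0.30249 ≈ 0.2066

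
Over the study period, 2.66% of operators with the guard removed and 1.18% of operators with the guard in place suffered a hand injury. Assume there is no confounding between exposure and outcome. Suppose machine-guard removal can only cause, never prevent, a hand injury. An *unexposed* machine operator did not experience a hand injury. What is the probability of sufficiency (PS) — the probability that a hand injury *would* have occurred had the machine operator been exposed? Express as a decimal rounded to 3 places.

PS ≈ 0.015

p₁ = 0.0266, p₀ = 0.0118.
Under exogeneity and monotonicity, PS = (p₁ − p₀) / (1 − p₀).
PS = (0.0266 − 0.0118) / (1 − 0.0118) = 0.0148 / 0.9882 ≈ 0.0150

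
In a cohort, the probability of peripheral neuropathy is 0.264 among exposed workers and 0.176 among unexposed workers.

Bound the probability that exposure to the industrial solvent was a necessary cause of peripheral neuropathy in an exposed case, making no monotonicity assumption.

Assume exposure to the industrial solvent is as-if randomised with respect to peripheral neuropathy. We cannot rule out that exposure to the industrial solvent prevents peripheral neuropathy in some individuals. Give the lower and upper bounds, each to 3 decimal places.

Let p₁ = 0.264, p₀ = 0.176.
Under exogeneity alone the bounds on PN are max{0,(p₁−p₀)/p₁} ≤ PN ≤ min{1,(1−p₀)/p₁}.
  lower = (p₁ − p₀)/p₁ = 0.088 / 0.264 ≈ 0.3333
  upper = min{1, (1 − p₀)/p₁} = 0.824 / 0.264 ≈ 3.1212 → capped at 1

0.333 ≤ PN ≤ 1.000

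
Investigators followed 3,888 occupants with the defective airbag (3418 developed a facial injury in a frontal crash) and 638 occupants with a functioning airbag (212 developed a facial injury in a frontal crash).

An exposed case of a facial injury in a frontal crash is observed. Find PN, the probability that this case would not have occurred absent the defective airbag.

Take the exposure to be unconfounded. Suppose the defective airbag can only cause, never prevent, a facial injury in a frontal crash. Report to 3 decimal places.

PN ≈ 0.622

p₁ = P(outcome | exposed) = 3418/3888 = 0.87912
p₀ = P(outcome | unexposed) = 212/638 = 0.33229
Under exogeneity and monotonicity, PN = (p₁ − p₀) / p₁.
PN = (0.87912 − 0.33229) / 0.87912 = 0.54683 / 0.87912 ≈ 0.6220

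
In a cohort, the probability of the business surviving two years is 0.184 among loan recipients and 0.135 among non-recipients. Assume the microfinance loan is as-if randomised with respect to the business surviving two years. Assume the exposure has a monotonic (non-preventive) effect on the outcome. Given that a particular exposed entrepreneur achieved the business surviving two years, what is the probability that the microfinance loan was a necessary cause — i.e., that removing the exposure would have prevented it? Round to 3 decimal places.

PN ≈ 0.266

Let p₁ = 0.184, p₀ = 0.135.
Under exogeneity and monotonicity, PN = (p₁ − p₀) / p₁.
PN = (0.184 − 0.135) / 0.184 = 0.049 / 0.184 ≈ 0.2663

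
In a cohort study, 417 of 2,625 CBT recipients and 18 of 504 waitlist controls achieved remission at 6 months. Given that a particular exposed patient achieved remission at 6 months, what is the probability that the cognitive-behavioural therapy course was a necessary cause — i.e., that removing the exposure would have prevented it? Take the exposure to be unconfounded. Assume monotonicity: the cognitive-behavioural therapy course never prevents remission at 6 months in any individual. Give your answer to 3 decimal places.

PN ≈ 0.775

p₁ = P(outcome | exposed) = 417/2625 = 0.15886
p₀ = P(outcome | unexposed) = 18/504 = 0.035714
Under exogeneity and monotonicity, PN = (p₁ − p₀) / p₁.
PN = (0.15886 − 0.035714) / 0.15886 = 0.12314 / 0.15886 ≈ 0.7752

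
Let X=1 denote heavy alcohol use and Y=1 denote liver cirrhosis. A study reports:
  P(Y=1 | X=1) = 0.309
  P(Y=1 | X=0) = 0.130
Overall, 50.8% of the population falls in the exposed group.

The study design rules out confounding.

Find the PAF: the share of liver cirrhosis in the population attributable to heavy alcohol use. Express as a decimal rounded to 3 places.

PAF ≈ 0.412

Let p₁ = 0.309, p₀ = 0.13.
Overall risk P(Y=1) = π·p₁ + (1−π)·p₀ = 0.508×0.309 + 0.492×0.13 = 0.22093.
Under exogeneity, PAF = [P(Y=1) − p₀] / P(Y=1).
PAF = (0.22093 − 0.13) / 0.22093 ≈ 0.4116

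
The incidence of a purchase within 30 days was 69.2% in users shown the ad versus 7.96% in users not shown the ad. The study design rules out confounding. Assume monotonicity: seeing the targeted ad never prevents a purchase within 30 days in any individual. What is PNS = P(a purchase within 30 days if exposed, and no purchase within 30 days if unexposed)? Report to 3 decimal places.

PNS ≈ 0.612

p₁ = 0.692, p₀ = 0.0796.
Under exogeneity and monotonicity, PNS = p₁ − p₀.
PNS = 0.692 − 0.0796 = 0.6124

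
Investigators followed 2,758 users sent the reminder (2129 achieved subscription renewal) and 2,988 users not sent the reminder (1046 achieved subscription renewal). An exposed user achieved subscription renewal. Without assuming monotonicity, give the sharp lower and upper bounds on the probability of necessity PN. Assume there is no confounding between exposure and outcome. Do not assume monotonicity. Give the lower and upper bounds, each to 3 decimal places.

p₁ = P(outcome | exposed) = 2129/2758 = 0.77194
p₀ = P(outcome | unexposed) = 1046/2988 = 0.35007
Under exogeneity alone the bounds on PN are max{0,(p₁−p₀)/p₁} ≤ PN ≤ min{1,(1−p₀)/p₁}.
  lower = (p₁ − p₀)/p₁ = 0.42187 / 0.77194 ≈ 0.5465
  upper = min{1, (1 − p₀)/p₁} = 0.64993 / 0.77194 ≈ 0.8420

0.547 ≤ PN ≤ 0.842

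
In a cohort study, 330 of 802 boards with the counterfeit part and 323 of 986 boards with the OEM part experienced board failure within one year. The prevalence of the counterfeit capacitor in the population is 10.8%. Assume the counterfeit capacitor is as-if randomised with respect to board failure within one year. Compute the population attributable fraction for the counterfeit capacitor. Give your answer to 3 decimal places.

p₁ = P(outcome | exposed) = 330/802 = 0.41147
p₀ = P(outcome | unexposed) = 323/986 = 0.32759
Overall risk P(Y=1) = π·p₁ + (1−π)·p₀ = 0.108×0.41147 + 0.892×0.32759 = 0.33665.
Under exogeneity, PAF = [P(Y=1) − p₀] / P(Y=1).
PAF = (0.33665 − 0.32759) / 0.33665 ≈ 0.0269

PAF ≈ 0.027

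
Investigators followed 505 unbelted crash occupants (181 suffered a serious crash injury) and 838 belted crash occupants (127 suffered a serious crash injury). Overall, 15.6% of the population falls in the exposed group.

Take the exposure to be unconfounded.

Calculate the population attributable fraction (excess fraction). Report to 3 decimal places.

p₁ = P(outcome | exposed) = 181/505 = 0.35842
p₀ = P(outcome | unexposed) = 127/838 = 0.15155
Overall risk P(Y=1) = π·p₁ + (1−π)·p₀ = 0.156×0.35842 + 0.844×0.15155 = 0.18382.
Under exogeneity, PAF = [P(Y=1) − p₀] / P(Y=1).
PAF = (0.18382 − 0.15155) / 0.18382 ≈ 0.1756

PAF ≈ 0.176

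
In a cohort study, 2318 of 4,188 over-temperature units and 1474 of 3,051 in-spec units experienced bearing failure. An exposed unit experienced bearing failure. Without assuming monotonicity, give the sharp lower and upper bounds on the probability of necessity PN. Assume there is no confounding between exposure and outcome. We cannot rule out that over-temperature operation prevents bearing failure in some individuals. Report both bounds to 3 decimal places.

p₁ = P(outcome | exposed) = 2318/4188 = 0.55349
p₀ = P(outcome | unexposed) = 1474/3051 = 0.48312
Under exogeneity alone the bounds on PN are max{0,(p₁−p₀)/p₁} ≤ PN ≤ min{1,(1−p₀)/p₁}.
  lower = (p₁ − p₀)/p₁ = 0.070366 / 0.55349 ≈ 0.1271
  upper = min{1, (1 − p₀)/p₁} = 0.51688 / 0.55349 ≈ 0.9339

0.127 ≤ PN ≤ 0.934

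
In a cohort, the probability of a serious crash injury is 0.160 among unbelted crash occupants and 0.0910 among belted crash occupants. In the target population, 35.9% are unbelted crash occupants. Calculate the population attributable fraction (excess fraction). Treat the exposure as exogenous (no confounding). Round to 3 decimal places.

PAF ≈ 0.214

Let p₁ = 0.16, p₀ = 0.091.
Overall risk P(Y=1) = π·p₁ + (1−π)·p₀ = 0.359×0.16 + 0.641×0.091 = 0.11577.
Under exogeneity, PAF = [P(Y=1) − p₀] / P(Y=1).
PAF = (0.11577 − 0.091) / 0.11577 ≈ 0.2140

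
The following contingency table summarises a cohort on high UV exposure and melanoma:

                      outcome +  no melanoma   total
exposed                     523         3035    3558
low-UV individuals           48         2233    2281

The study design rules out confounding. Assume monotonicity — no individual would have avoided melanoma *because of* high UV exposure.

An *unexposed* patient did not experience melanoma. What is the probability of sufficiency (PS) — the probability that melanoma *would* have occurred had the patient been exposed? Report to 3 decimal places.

p₁ = P(outcome | exposed) = 523/3558 = 0.14699
p₀ = P(outcome | unexposed) = 48/2281 = 0.021043
Under exogeneity and monotonicity, PS = (p₁ − p₀)/(1 − p₀).
PS = (0.14699 − 0.021043) / 0.97896 ≈ 0.1287

PS ≈ 0.129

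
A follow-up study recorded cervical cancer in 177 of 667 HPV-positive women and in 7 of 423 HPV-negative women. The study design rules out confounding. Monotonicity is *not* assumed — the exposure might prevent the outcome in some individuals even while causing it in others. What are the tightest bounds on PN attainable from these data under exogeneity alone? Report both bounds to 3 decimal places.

0.938 ≤ PN ≤ 1.000

p₁ = P(outcome | exposed) = 177/667 = 0.26537
p₀ = P(outcome | unexposed) = 7/423 = 0.016548
Under exogeneity alone the bounds on PN are max{0,(p₁−p₀)/p₁} ≤ PN ≤ min{1,(1−p₀)/p₁}.
  lower = (p₁ − p₀)/p₁ = 0.24882 / 0.26537 ≈ 0.9376
  upper = min{1, (1 − p₀)/p₁} = 0.98345 / 0.26537 ≈ 3.7060 → capped at 1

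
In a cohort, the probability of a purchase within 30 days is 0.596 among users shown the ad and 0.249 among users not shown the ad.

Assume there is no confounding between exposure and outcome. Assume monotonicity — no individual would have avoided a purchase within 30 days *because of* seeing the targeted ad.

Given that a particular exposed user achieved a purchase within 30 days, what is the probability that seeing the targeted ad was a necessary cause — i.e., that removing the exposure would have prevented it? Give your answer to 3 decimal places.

PN ≈ 0.582

Let p₁ = 0.596, p₀ = 0.249.
Under exogeneity and monotonicity, PN = (p₁ − p₀) / p₁.
PN = (0.596 − 0.249) / 0.596 = 0.347 / 0.596 ≈ 0.5822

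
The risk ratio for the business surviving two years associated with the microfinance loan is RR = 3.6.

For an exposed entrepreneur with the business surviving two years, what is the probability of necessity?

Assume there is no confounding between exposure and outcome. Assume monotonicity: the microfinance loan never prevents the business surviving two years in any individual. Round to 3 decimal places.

Under exogeneity and monotonicity, PN = (RR − 1) / RR = 1 − 1/RR.
PN = (3.6 − 1) / 3.6 = 2.6 / 3.6 ≈ 0.7222

PN ≈ 0.722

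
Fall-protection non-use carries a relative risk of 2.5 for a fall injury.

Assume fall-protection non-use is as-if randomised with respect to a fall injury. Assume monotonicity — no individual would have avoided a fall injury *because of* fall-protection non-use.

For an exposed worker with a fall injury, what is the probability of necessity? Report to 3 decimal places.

PN ≈ 0.600

Under exogeneity and monotonicity, PN = (RR − 1) / RR = 1 − 1/RR.
PN = (2.5 − 1) / 2.5 = 1.5 / 2.5 ≈ 0.6000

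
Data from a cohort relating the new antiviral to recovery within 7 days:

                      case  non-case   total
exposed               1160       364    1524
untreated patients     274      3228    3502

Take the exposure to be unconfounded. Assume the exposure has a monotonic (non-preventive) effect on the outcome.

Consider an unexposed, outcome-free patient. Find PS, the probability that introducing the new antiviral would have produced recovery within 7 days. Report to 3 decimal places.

p₁ = P(outcome | exposed) = 1160/1524 = 0.76115
p₀ = P(outcome | unexposed) = 274/3502 = 0.078241
Under exogeneity and monotonicity, PS = (p₁ − p₀)/(1 − p₀).
PS = (0.76115 − 0.078241) / 0.92176 ≈ 0.7409

PS ≈ 0.741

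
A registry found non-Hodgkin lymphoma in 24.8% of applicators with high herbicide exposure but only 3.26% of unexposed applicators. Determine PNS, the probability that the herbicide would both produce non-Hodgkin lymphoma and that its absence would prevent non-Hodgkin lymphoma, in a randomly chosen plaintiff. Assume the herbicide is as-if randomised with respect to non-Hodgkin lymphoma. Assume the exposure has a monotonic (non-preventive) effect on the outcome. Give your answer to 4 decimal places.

p₁ = 0.248, p₀ = 0.0326.
Under exogeneity and monotonicity, PNS = p₁ − p₀.
PNS = 0.248 − 0.0326 = 0.2154

PNS ≈ 0.2154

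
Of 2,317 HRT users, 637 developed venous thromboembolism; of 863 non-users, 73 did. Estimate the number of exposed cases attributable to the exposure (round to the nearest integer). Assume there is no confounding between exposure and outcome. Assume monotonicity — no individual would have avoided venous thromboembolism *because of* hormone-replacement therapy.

p₁ = P(outcome | exposed) = 637/2317 = 0.27492
p₀ = P(outcome | unexposed) = 73/863 = 0.084589
PN = (p₁ − p₀)/p₁ = (0.27492 − 0.084589) / 0.27492 ≈ 0.69232.
Attributable cases ≈ PN × (exposed cases) = 0.69232 × 637 ≈ 441.01.

about 441 cases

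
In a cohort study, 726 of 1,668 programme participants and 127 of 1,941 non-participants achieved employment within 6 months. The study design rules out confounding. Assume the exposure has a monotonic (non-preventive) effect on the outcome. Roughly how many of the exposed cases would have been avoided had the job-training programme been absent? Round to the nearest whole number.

p₁ = P(outcome | exposed) = 726/1668 = 0.43525
p₀ = P(outcome | unexposed) = 127/1941 = 0.06543
PN = (p₁ − p₀)/p₁ = (0.43525 − 0.06543) / 0.43525 ≈ 0.84967.
Attributable cases ≈ PN × (exposed cases) = 0.84967 × 726 ≈ 616.86.

about 617 cases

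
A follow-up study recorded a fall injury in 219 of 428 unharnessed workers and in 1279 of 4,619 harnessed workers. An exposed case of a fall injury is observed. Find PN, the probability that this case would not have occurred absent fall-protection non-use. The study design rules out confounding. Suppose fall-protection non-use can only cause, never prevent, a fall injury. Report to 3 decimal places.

p₁ = P(outcome | exposed) = 219/428 = 0.51168
p₀ = P(outcome | unexposed) = 1279/4619 = 0.2769
Under exogeneity and monotonicity, PN = (p₁ − p₀) / p₁.
PN = (0.51168 − 0.2769) / 0.51168 = 0.23478 / 0.51168 ≈ 0.4588

PN ≈ 0.459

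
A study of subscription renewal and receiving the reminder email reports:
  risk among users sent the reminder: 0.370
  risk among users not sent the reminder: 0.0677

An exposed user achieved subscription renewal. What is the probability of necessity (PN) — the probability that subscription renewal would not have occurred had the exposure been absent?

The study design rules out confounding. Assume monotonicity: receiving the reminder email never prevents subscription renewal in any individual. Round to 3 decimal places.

Let p₁ = 0.37, p₀ = 0.0677.
Under exogeneity and monotonicity, PN = (p₁ − p₀) / p₁.
PN = (0.37 − 0.0677) / 0.37 = 0.3023 / 0.37 ≈ 0.8170

PN ≈ 0.817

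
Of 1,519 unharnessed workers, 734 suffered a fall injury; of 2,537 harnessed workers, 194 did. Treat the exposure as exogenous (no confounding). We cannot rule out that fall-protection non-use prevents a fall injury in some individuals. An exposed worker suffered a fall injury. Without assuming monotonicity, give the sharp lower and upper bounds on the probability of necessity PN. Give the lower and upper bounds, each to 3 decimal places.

p₁ = P(outcome | exposed) = 734/1519 = 0.48321
p₀ = P(outcome | unexposed) = 194/2537 = 0.076468
Under exogeneity alone the bounds on PN are max{0,(p₁−p₀)/p₁} ≤ PN ≤ min{1,(1−p₀)/p₁}.
  lower = (p₁ − p₀)/p₁ = 0.40674 / 0.48321 ≈ 0.8418
  upper = min{1, (1 − p₀)/p₁} = 0.92353 / 0.48321 ≈ 1.9112 → capped at 1

0.842 ≤ PN ≤ 1.000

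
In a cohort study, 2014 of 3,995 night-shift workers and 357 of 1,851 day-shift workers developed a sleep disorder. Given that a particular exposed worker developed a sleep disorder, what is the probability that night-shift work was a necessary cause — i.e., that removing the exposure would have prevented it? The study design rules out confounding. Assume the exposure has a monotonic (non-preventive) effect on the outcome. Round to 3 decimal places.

PN ≈ 0.617

p₁ = P(outcome | exposed) = 2014/3995 = 0.50413
p₀ = P(outcome | unexposed) = 357/1851 = 0.19287
Under exogeneity and monotonicity, PN = (p₁ − p₀) / p₁.
PN = (0.50413 − 0.19287) / 0.50413 = 0.31126 / 0.50413 ≈ 0.6174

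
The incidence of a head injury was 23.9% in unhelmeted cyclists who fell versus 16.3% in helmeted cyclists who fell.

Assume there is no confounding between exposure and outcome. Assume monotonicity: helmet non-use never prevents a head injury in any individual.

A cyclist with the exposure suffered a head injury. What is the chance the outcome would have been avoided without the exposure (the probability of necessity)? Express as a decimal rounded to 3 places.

PN ≈ 0.318

p₁ = 0.239, p₀ = 0.163.
Under exogeneity and monotonicity, PN = (p₁ − p₀) / p₁.
PN = (0.239 − 0.163) / 0.239 = 0.076 / 0.239 ≈ 0.3180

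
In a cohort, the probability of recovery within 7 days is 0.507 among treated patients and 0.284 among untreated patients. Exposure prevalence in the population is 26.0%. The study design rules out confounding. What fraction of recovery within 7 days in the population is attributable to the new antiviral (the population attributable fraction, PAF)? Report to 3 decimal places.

Let p₁ = 0.507, p₀ = 0.284.
Overall risk P(Y=1) = π·p₁ + (1−π)·p₀ = 0.26×0.507 + 0.74×0.284 = 0.34198.
Under exogeneity, PAF = [P(Y=1) − p₀] / P(Y=1).
PAF = (0.34198 − 0.284) / 0.34198 ≈ 0.1695

PAF ≈ 0.170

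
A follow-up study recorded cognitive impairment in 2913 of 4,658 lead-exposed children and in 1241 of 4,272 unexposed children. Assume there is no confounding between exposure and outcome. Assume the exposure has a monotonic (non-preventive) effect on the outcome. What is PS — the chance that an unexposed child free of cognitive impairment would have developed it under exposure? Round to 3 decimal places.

PS ≈ 0.472

p₁ = P(outcome | exposed) = 2913/4658 = 0.62538
p₀ = P(outcome | unexposed) = 1241/4272 = 0.2905
Under exogeneity and monotonicity, PS = (p₁ − p₀) / (1 − p₀).
PS = (0.62538 − 0.2905) / (1 − 0.2905) = 0.33488 / 0.7095 ≈ 0.4720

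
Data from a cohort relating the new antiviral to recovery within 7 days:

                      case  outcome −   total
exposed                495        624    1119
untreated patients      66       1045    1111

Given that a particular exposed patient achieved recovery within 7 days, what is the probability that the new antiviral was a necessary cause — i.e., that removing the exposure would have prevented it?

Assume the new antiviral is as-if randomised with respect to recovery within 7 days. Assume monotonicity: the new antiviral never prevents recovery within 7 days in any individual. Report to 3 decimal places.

PN ≈ 0.866

p₁ = P(outcome | exposed) = 495/1119 = 0.44236
p₀ = P(outcome | unexposed) = 66/1111 = 0.059406
Under exogeneity and monotonicity, PN = (p₁ − p₀)/p₁.
PN = (0.44236 − 0.059406) / 0.44236 ≈ 0.8657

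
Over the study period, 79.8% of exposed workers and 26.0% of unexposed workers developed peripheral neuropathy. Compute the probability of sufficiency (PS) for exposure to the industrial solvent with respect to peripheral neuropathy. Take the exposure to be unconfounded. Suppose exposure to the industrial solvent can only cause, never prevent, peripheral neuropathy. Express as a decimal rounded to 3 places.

p₁ = 0.798, p₀ = 0.26.
Under exogeneity and monotonicity, PS = (p₁ − p₀) / (1 − p₀).
PS = (0.798 − 0.26) / (1 − 0.26) = 0.538 / 0.74 ≈ 0.7270

PS ≈ 0.727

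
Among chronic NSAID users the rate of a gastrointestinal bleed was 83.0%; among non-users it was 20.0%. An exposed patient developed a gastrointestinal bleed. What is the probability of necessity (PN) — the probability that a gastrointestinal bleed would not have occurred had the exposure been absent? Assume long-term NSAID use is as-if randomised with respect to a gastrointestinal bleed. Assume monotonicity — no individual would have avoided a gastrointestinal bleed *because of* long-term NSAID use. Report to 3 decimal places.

p₁ = 0.83, p₀ = 0.2.
Under exogeneity and monotonicity, PN = (p₁ − p₀) / p₁.
PN = (0.83 − 0.2) / 0.83 = 0.63 / 0.83 ≈ 0.7590

PN ≈ 0.759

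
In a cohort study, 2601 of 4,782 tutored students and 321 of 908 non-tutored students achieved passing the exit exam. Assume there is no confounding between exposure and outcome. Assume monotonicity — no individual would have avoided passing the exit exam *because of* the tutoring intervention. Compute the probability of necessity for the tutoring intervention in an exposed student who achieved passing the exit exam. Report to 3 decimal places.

p₁ = P(outcome | exposed) = 2601/4782 = 0.54391
p₀ = P(outcome | unexposed) = 321/908 = 0.35352
Under exogeneity and monotonicity, PN = (p₁ − p₀) / p₁.
PN = (0.54391 − 0.35352) / 0.54391 = 0.19039 / 0.54391 ≈ 0.3500

PN ≈ 0.350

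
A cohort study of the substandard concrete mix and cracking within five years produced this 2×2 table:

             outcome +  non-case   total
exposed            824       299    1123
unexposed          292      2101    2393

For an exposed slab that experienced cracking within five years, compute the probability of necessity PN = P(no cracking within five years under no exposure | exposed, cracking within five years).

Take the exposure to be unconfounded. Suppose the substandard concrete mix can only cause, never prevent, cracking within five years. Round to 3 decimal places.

PN ≈ 0.834

p₁ = P(outcome | exposed) = 824/1123 = 0.73375
p₀ = P(outcome | unexposed) = 292/2393 = 0.12202
Under exogeneity and monotonicity, PN = (p₁ − p₀)/p₁.
PN = (0.73375 − 0.12202) / 0.73375 ≈ 0.8337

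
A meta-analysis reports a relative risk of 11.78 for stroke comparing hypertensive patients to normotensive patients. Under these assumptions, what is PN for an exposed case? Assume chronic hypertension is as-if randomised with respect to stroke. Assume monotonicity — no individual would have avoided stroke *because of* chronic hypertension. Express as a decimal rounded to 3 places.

PN ≈ 0.915

Under exogeneity and monotonicity, PN = (RR − 1) / RR = 1 − 1/RR.
PN = (11.78 − 1) / 11.78 = 10.78 / 11.78 ≈ 0.9151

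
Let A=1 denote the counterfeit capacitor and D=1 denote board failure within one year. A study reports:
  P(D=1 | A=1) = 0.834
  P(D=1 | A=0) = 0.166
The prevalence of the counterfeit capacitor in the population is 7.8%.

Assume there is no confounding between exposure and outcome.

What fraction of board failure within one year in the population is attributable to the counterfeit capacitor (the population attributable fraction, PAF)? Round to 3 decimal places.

PAF ≈ 0.239

Let p₁ = 0.834, p₀ = 0.166.
Overall risk P(Y=1) = π·p₁ + (1−π)·p₀ = 0.078×0.834 + 0.922×0.166 = 0.2181.
Under exogeneity, PAF = [P(Y=1) − p₀] / P(Y=1).
PAF = (0.2181 − 0.166) / 0.2181 ≈ 0.2389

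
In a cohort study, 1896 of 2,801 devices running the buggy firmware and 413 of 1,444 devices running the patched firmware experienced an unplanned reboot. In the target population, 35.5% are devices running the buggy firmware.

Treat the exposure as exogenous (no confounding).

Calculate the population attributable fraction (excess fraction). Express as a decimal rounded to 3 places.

p₁ = P(outcome | exposed) = 1896/2801 = 0.6769
p₀ = P(outcome | unexposed) = 413/1444 = 0.28601
Overall risk P(Y=1) = π·p₁ + (1−π)·p₀ = 0.355×0.6769 + 0.645×0.28601 = 0.42478.
Under exogeneity, PAF = [P(Y=1) − p₀] / P(Y=1).
PAF = (0.42478 − 0.28601) / 0.42478 ≈ 0.3267

PAF ≈ 0.327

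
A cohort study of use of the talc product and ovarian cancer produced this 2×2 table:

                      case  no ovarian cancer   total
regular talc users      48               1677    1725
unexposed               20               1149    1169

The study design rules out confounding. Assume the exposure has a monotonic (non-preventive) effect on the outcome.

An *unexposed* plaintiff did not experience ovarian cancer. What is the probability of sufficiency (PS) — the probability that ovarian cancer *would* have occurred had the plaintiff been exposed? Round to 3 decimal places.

PS ≈ 0.011

p₁ = P(outcome | exposed) = 48/1725 = 0.027826
p₀ = P(outcome | unexposed) = 20/1169 = 0.017109
Under exogeneity and monotonicity, PS = (p₁ − p₀) / (1 − p₀).
PS = (0.027826 − 0.017109) / (1 − 0.017109) = 0.010717 / 0.98289 ≈ 0.0109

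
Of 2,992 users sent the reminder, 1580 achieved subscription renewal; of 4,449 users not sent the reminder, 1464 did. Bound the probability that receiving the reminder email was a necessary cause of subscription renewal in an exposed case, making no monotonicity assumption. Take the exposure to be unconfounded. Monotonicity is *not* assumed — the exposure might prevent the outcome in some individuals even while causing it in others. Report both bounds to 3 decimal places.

0.377 ≤ PN ≤ 1.000

p₁ = P(outcome | exposed) = 1580/2992 = 0.52807
p₀ = P(outcome | unexposed) = 1464/4449 = 0.32906
Under exogeneity alone the bounds on PN are max{0,(p₁−p₀)/p₁} ≤ PN ≤ min{1,(1−p₀)/p₁}.
  lower = (p₁ − p₀)/p₁ = 0.19901 / 0.52807 ≈ 0.3769
  upper = min{1, (1 − p₀)/p₁} = 0.67094 / 0.52807 ≈ 1.2705 → capped at 1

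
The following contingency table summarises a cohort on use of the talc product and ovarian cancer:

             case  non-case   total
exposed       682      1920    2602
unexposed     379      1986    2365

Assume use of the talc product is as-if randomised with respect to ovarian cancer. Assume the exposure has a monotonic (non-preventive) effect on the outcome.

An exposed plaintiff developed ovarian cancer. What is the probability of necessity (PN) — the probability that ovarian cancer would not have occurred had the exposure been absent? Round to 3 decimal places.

PN ≈ 0.389

p₁ = P(outcome | exposed) = 682/2602 = 0.26211
p₀ = P(outcome | unexposed) = 379/2365 = 0.16025
Under exogeneity and monotonicity, PN = (p₁ − p₀)/p₁.
PN = (0.26211 − 0.16025) / 0.26211 ≈ 0.3886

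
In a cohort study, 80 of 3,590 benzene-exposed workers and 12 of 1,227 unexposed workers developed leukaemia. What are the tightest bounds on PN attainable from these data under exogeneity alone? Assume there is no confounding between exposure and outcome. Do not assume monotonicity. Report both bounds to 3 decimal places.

0.561 ≤ PN ≤ 1.000

p₁ = P(outcome | exposed) = 80/3590 = 0.022284
p₀ = P(outcome | unexposed) = 12/1227 = 0.00978
Under exogeneity alone the bounds on PN are max{0,(p₁−p₀)/p₁} ≤ PN ≤ min{1,(1−p₀)/p₁}.
  lower = (p₁ − p₀)/p₁ = 0.012504 / 0.022284 ≈ 0.5611
  upper = min{1, (1 − p₀)/p₁} = 0.99022 / 0.022284 ≈ 44.4361 → capped at 1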